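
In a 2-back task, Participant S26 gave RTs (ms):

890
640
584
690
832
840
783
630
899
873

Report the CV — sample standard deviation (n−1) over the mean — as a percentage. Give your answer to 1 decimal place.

15.6%

n = 10, Σ = 7661, M = 766.1000
Σ(x−M)² = 127906.900; s = √(127906.900/9) = 119.2136
CV = 119.2136 / 766.1000 = 0.15561 = 15.561%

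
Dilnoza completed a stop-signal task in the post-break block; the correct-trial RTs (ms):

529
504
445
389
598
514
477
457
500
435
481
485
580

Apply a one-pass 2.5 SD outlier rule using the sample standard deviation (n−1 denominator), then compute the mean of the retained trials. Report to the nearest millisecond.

n = 13, ΣRT = 6394, M = 491.846
Σ(x−M)² = 38727.69; s = √(38727.69/12) = 56.809
Cutoffs: 491.846 ± 2.5·56.809 → [349.8, 633.9]
No RTs fall outside the cutoffs; all 13 retained. Mean = 6394/13 = 491.846

492 ms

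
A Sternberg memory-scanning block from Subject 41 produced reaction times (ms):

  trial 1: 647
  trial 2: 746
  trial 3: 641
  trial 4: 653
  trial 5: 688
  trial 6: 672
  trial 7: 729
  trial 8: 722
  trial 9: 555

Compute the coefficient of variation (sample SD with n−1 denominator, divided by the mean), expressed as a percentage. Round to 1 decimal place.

n = 9, Σ = 6053, M = 672.5556
Σ(x−M)² = 27114.222; s = √(27114.222/8) = 58.2175
CV = 58.2175 / 672.5556 = 0.08656 = 8.656%

8.7%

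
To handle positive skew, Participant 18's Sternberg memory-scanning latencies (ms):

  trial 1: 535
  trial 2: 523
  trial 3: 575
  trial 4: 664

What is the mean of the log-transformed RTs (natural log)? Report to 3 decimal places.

ln(RT): 6.2823, 6.2596, 6.3544, 6.4983
Σ ln(RT) = 25.3945
Mean = 25.3945/4 = 6.34863

6.349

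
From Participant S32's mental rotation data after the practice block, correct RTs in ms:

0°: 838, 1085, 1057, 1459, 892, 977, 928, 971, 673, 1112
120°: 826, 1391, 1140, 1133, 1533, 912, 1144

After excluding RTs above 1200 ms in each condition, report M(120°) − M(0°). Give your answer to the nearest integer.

0°: exclude 1459
120°: exclude 1391, 1533
M(0°) = 8533/9 = 948.111
M(120°) = 5155/5 = 1031.000
Difference = 1031.000 − 948.111 = 82.889 ms

83 ms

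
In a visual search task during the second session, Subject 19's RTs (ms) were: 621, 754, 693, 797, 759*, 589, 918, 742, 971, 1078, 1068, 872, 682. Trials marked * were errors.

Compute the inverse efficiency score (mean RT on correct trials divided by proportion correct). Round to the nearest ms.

883 ms

Correct trials (n=12): 621, 754, 693, 797, 589, 918, 742, 971, 1078, 1068, 872, 682
Mean correct RT = 9785/12 = 815.4167 ms
Proportion correct = 12/13
IES = 815.4167 / (12/13) = 883.368 ms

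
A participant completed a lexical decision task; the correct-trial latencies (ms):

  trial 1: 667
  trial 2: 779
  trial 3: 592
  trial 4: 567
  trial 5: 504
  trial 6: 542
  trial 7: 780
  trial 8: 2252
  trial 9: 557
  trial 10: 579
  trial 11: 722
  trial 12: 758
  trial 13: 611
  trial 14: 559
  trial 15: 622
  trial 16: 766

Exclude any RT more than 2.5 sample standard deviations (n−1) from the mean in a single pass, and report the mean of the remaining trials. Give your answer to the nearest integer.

n = 16, ΣRT = 11857, M = 741.062
Σ(x−M)² = 2565368.94; s = √(2565368.94/15) = 413.551
Cutoffs: 741.062 ± 2.5·413.551 → [-292.8, 1774.9]
Outside: 2252 → excluded.
Retained (n=15): Σ = 9605, mean = 9605/15 = 640.333

640 ms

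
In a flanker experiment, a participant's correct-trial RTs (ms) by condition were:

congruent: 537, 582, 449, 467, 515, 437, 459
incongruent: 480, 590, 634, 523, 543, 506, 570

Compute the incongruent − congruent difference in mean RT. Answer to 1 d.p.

57.1 ms

M(congruent) = 3446/7 = 492.286
M(incongruent) = 3846/7 = 549.429
Difference = 549.429 − 492.286 = 57.143 ms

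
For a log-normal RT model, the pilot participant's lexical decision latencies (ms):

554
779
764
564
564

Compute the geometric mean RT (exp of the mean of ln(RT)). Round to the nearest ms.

637 ms

ln(RT): 6.3172, 6.6580, 6.6386, 6.3351, 6.3351
Mean ln(RT) = 32.2839/5 = 6.45677
Geometric mean = exp(6.45677) = 637.00 ms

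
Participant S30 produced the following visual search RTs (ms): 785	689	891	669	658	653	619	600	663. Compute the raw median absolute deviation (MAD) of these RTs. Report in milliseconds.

26 ms

Sorted: 600, 619, 653, 658, 663, 669, 689, 785, 891 → median = 663
|x − 663|: 122, 26, 228, 6, 5, 10, 44, 63, 0
Sorted deviations: 0, 5, 6, 10, 26, 44, 63, 122, 228 → MAD = 26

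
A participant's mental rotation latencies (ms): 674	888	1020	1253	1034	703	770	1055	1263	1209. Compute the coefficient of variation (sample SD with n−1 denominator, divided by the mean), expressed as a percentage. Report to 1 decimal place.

n = 10, Σ = 9869, M = 986.9000
Σ(x−M)² = 439652.900; s = √(439652.900/9) = 221.0211
CV = 221.0211 / 986.9000 = 0.22395 = 22.395%

22.4%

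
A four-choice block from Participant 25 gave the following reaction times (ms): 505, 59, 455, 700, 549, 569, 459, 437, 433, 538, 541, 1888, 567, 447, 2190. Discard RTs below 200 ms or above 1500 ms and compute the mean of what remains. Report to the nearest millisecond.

Excluded: 59, 1888, 2190
Retained (n=12): Σ = 6200
Mean = 6200/12 = 516.6667

517 ms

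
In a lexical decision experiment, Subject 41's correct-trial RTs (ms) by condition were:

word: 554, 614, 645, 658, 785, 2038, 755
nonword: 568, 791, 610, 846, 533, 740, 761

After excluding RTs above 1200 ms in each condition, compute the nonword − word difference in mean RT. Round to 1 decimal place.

word: exclude 2038
M(word) = 4011/6 = 668.500
M(nonword) = 4849/7 = 692.714
Difference = 692.714 − 668.500 = 24.214 ms

24.2 ms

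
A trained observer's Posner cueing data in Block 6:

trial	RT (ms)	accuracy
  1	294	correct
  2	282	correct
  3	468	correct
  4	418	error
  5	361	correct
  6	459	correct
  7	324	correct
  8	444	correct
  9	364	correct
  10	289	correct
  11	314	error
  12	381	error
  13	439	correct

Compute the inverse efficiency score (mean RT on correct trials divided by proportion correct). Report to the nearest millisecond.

484 ms

Correct trials (n=10): 294, 282, 468, 361, 459, 324, 444, 364, 289, 439
Mean correct RT = 3724/10 = 372.4000 ms
Proportion correct = 10/13
IES = 372.4000 / (10/13) = 484.120 ms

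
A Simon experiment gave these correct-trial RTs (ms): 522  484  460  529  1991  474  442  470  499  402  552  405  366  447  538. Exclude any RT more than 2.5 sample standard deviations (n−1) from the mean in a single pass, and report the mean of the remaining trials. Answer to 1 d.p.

470.7 ms

n = 15, ΣRT = 8581, M = 572.067
Σ(x−M)² = 2196840.93; s = √(2196840.93/14) = 396.128
Cutoffs: 572.067 ± 2.5·396.128 → [-418.3, 1562.4]
Outside: 1991 → excluded.
Retained (n=14): Σ = 6590, mean = 6590/14 = 470.714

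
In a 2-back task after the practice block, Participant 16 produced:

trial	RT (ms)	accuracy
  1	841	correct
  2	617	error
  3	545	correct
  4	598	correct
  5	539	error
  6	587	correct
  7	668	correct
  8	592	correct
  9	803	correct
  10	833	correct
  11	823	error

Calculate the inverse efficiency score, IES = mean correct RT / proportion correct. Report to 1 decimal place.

939.6 ms

Correct trials (n=8): 841, 545, 598, 587, 668, 592, 803, 833
Mean correct RT = 5467/8 = 683.3750 ms
Proportion correct = 8/11
IES = 683.3750 / (8/11) = 939.641 ms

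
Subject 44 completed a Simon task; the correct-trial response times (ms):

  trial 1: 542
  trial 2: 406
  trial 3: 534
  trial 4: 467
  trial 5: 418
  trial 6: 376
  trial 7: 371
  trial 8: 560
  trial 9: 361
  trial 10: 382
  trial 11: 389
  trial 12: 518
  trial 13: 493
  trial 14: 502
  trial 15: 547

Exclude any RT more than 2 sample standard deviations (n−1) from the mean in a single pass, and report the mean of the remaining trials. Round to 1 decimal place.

n = 15, ΣRT = 6866, M = 457.733
Σ(x−M)² = 76540.93; s = √(76540.93/14) = 73.941
Cutoffs: 457.733 ± 2·73.941 → [309.9, 605.6]
No RTs fall outside the cutoffs; all 15 retained. Mean = 6866/15 = 457.733

457.7 ms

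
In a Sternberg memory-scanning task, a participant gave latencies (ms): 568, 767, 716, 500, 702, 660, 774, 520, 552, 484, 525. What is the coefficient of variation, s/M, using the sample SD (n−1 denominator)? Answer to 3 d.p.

0.179

n = 11, Σ = 6768, M = 615.2727
Σ(x−M)² = 121868.182; s = √(121868.182/10) = 110.3939
CV = 110.3939 / 615.2727 = 0.17942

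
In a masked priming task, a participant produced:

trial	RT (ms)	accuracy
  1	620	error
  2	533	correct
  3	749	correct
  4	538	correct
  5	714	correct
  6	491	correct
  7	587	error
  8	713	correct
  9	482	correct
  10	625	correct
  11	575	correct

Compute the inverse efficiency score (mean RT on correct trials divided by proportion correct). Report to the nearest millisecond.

Correct trials (n=9): 533, 749, 538, 714, 491, 713, 482, 625, 575
Mean correct RT = 5420/9 = 602.2222 ms
Proportion correct = 9/11
IES = 602.2222 / (9/11) = 736.049 ms

736 ms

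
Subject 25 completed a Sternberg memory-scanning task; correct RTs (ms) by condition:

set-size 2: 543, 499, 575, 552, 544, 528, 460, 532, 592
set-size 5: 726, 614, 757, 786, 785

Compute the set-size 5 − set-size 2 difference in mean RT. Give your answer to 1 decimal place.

M(set-size 2) = 4825/9 = 536.111
M(set-size 5) = 3668/5 = 733.600
Difference = 733.600 − 536.111 = 197.489 ms

197.5 ms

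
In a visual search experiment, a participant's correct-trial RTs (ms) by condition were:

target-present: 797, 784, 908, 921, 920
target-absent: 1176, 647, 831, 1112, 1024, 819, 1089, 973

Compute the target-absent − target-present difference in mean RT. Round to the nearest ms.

93 ms

M(target-present) = 4330/5 = 866.000
M(target-absent) = 7671/8 = 958.875
Difference = 958.875 − 866.000 = 92.875 ms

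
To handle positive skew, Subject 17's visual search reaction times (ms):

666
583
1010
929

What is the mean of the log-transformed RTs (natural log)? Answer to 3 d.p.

ln(RT): 6.5013, 6.3682, 6.9177, 6.8341
Σ ln(RT) = 26.6213
Mean = 26.6213/4 = 6.65532

6.655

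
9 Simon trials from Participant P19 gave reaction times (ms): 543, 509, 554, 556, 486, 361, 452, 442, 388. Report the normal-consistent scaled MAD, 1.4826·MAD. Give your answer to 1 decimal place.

Sorted: 361, 388, 442, 452, 486, 509, 543, 554, 556 → median = 486
|x − 486| sorted: 0, 23, 34, 44, 57, 68, 70, 98, 125 → MAD = 57
Robust SD ≈ 1.4826 × 57 = 84.508

84.5 ms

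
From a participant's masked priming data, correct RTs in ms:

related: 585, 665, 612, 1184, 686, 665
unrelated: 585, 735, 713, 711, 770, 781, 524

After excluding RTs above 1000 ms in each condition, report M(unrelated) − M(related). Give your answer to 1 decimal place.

related: exclude 1184
M(related) = 3213/5 = 642.600
M(unrelated) = 4819/7 = 688.429
Difference = 688.429 − 642.600 = 45.829 ms

45.8 ms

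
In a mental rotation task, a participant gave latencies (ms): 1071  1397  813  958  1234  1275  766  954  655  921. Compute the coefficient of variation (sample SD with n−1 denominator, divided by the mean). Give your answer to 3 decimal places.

0.237

n = 10, Σ = 10044, M = 1004.4000
Σ(x−M)² = 511708.400; s = √(511708.400/9) = 238.4460
CV = 238.4460 / 1004.4000 = 0.23740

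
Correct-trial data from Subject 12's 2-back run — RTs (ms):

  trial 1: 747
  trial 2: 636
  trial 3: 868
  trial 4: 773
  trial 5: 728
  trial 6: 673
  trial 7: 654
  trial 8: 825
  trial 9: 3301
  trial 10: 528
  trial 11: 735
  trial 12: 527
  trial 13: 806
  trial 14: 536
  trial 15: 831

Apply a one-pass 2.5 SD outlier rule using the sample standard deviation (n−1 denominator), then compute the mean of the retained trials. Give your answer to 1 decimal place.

n = 15, ΣRT = 13168, M = 877.867
Σ(x−M)² = 6465795.73; s = √(6465795.73/14) = 679.590
Cutoffs: 877.867 ± 2.5·679.590 → [-821.1, 2576.8]
Outside: 3301 → excluded.
Retained (n=14): Σ = 9867, mean = 9867/14 = 704.786

704.8 ms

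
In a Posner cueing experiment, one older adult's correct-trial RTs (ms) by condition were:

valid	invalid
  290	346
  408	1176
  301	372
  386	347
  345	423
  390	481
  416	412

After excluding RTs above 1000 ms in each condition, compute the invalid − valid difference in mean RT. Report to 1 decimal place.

invalid: exclude 1176
M(valid) = 2536/7 = 362.286
M(invalid) = 2381/6 = 396.833
Difference = 396.833 − 362.286 = 34.548 ms

34.5 ms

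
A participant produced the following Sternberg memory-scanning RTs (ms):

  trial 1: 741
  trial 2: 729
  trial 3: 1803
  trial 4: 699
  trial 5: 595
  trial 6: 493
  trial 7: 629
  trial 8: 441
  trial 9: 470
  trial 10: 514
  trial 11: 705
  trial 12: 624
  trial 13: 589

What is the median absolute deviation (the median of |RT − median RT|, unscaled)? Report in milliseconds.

Sorted: 441, 470, 493, 514, 589, 595, 624, 629, 699, 705, 729, 741, 1803 → median = 624
|x − 624|: 117, 105, 1179, 75, 29, 131, 5, 183, 154, 110, 81, 0, 35
Sorted deviations: 0, 5, 29, 35, 75, 81, 105, 110, 117, 131, 154, 183, 1179 → MAD = 105

105 ms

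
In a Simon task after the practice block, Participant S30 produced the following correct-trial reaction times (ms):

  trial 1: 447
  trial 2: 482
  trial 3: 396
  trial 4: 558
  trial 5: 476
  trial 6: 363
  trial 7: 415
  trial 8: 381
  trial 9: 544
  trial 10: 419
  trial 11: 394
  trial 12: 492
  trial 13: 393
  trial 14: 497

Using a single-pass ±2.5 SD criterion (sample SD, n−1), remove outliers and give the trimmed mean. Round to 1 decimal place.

n = 14, ΣRT = 6257, M = 446.929
Σ(x−M)² = 49866.93; s = √(49866.93/13) = 61.935
Cutoffs: 446.929 ± 2.5·61.935 → [292.1, 601.8]
No RTs fall outside the cutoffs; all 14 retained. Mean = 6257/14 = 446.929

446.9 ms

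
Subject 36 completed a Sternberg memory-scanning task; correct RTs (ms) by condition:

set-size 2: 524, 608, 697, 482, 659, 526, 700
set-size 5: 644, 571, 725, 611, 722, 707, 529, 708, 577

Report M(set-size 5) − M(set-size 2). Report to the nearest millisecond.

44 ms

M(set-size 2) = 4196/7 = 599.429
M(set-size 5) = 5794/9 = 643.778
Difference = 643.778 − 599.429 = 44.349 ms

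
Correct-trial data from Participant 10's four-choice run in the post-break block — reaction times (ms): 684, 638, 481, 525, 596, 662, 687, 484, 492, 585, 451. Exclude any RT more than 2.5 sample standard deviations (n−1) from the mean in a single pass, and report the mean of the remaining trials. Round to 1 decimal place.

n = 11, ΣRT = 6285, M = 571.364
Σ(x−M)² = 78240.55; s = √(78240.55/10) = 88.454
Cutoffs: 571.364 ± 2.5·88.454 → [350.2, 792.5]
No RTs fall outside the cutoffs; all 11 retained. Mean = 6285/11 = 571.364

571.4 ms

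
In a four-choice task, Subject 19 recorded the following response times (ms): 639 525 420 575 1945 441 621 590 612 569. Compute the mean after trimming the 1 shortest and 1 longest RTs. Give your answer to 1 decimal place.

571.5 ms

Sorted: 420, 441, 525, 569, 575, 590, 612, 621, 639, 1945
Drop lowest 1 (420) and highest 1 (1945)
Remaining (n=8): Σ = 4572, mean = 4572/8 = 571.500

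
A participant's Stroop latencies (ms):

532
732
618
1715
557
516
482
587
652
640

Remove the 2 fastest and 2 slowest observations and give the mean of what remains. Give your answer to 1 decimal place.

Sorted: 482, 516, 532, 557, 587, 618, 640, 652, 732, 1715
Drop lowest 2 (482, 516) and highest 2 (732, 1715)
Remaining (n=6): Σ = 3586, mean = 3586/6 = 597.667

597.7 ms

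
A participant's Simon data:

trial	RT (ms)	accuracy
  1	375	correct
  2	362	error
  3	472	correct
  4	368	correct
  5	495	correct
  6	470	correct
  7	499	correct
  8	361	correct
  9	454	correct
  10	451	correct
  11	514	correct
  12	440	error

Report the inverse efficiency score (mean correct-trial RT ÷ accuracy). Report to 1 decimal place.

535.1 ms

Correct trials (n=10): 375, 472, 368, 495, 470, 499, 361, 454, 451, 514
Mean correct RT = 4459/10 = 445.9000 ms
Proportion correct = 10/12
IES = 445.9000 / (10/12) = 535.080 ms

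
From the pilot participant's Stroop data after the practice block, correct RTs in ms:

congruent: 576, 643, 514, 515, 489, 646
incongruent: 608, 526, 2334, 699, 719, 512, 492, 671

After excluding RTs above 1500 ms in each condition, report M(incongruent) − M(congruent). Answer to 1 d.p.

incongruent: exclude 2334
M(congruent) = 3383/6 = 563.833
M(incongruent) = 4227/7 = 603.857
Difference = 603.857 − 563.833 = 40.024 ms

40.0 ms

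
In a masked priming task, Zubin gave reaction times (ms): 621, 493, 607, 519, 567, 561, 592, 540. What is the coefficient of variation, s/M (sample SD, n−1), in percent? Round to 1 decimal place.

n = 8, Σ = 4500, M = 562.5000
Σ(x−M)² = 13524.000; s = √(13524.000/7) = 43.9545
CV = 43.9545 / 562.5000 = 0.07814 = 7.814%

7.8%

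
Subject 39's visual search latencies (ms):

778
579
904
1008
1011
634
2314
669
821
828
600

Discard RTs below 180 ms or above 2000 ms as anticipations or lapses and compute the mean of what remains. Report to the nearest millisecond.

783 ms

Excluded: 2314
Retained (n=10): Σ = 7832
Mean = 7832/10 = 783.2000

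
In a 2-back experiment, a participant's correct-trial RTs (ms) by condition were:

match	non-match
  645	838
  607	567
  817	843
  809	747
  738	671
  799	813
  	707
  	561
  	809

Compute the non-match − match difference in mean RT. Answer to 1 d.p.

M(match) = 4415/6 = 735.833
M(non-match) = 6556/9 = 728.444
Difference = 728.444 − 735.833 = -7.389 ms

-7.4 ms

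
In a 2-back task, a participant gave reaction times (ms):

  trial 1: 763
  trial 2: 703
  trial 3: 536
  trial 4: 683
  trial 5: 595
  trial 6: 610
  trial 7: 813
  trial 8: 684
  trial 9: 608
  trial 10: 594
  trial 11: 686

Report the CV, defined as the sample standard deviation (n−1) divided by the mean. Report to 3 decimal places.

n = 11, Σ = 7275, M = 661.3636
Σ(x−M)² = 66788.545; s = √(66788.545/10) = 81.7243
CV = 81.7243 / 661.3636 = 0.12357

0.124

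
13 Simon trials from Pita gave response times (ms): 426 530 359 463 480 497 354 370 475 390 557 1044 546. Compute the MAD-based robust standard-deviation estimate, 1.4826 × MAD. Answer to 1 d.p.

105.3 ms

Sorted: 354, 359, 370, 390, 426, 463, 475, 480, 497, 530, 546, 557, 1044 → median = 475
|x − 475| sorted: 0, 5, 12, 22, 49, 55, 71, 82, 85, 105, 116, 121, 569 → MAD = 71
Robust SD ≈ 1.4826 × 71 = 105.265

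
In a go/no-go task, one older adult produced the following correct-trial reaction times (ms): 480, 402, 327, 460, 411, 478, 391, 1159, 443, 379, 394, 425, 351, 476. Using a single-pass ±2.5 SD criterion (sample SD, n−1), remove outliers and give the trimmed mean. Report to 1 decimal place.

n = 14, ΣRT = 6576, M = 469.714
Σ(x−M)² = 540786.86; s = √(540786.86/13) = 203.958
Cutoffs: 469.714 ± 2.5·203.958 → [-40.2, 979.6]
Outside: 1159 → excluded.
Retained (n=13): Σ = 5417, mean = 5417/13 = 416.692

416.7 ms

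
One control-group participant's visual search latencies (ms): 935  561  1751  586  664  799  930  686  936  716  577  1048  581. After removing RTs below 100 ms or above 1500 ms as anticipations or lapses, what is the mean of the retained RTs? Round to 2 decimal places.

Excluded: 1751
Retained (n=12): Σ = 9019
Mean = 9019/12 = 751.5833

751.58 ms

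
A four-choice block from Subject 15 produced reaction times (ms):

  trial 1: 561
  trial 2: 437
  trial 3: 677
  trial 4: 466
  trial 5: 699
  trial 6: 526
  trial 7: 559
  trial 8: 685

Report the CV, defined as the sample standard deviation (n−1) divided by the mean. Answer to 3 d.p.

n = 8, Σ = 4610, M = 576.2500
Σ(x−M)² = 71645.500; s = √(71645.500/7) = 101.1685
CV = 101.1685 / 576.2500 = 0.17556

0.176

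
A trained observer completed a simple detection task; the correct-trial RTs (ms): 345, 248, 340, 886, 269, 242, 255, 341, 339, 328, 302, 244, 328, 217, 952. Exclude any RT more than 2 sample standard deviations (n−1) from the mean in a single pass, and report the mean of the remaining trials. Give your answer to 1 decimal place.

n = 15, ΣRT = 5636, M = 375.733
Σ(x−M)² = 709944.93; s = √(709944.93/14) = 225.190
Cutoffs: 375.733 ± 2·225.190 → [-74.6, 826.1]
Outside: 886, 952 → excluded.
Retained (n=13): Σ = 3798, mean = 3798/13 = 292.154

292.2 ms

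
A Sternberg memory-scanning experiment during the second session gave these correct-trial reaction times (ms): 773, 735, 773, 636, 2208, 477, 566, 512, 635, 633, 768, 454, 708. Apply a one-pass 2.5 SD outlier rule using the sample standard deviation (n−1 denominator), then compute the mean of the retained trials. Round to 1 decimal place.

n = 13, ΣRT = 9878, M = 759.846
Σ(x−M)² = 2420429.69; s = √(2420429.69/12) = 449.113
Cutoffs: 759.846 ± 2.5·449.113 → [-362.9, 1882.6]
Outside: 2208 → excluded.
Retained (n=12): Σ = 7670, mean = 7670/12 = 639.167

639.2 ms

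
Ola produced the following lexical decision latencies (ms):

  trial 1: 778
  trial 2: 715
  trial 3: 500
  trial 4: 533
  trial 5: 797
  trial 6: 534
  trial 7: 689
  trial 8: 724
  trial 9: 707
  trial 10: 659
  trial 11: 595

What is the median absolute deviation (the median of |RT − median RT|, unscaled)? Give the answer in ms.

Sorted: 500, 533, 534, 595, 659, 689, 707, 715, 724, 778, 797 → median = 689
|x − 689|: 89, 26, 189, 156, 108, 155, 0, 35, 18, 30, 94
Sorted deviations: 0, 18, 26, 30, 35, 89, 94, 108, 155, 156, 189 → MAD = 89

89 ms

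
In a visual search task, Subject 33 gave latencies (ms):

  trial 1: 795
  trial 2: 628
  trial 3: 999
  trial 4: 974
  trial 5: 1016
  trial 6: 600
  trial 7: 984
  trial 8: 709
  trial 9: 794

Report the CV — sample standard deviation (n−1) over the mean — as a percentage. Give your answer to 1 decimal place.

n = 9, Σ = 7499, M = 833.2222
Σ(x−M)² = 218381.556; s = √(218381.556/8) = 165.2201
CV = 165.2201 / 833.2222 = 0.19829 = 19.829%

19.8%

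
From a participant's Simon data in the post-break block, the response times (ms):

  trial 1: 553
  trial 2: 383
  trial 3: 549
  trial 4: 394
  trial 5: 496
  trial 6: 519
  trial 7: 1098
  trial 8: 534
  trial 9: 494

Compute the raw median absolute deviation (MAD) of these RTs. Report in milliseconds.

Sorted: 383, 394, 494, 496, 519, 534, 549, 553, 1098 → median = 519
|x − 519|: 34, 136, 30, 125, 23, 0, 579, 15, 25
Sorted deviations: 0, 15, 23, 25, 30, 34, 125, 136, 579 → MAD = 30

30 ms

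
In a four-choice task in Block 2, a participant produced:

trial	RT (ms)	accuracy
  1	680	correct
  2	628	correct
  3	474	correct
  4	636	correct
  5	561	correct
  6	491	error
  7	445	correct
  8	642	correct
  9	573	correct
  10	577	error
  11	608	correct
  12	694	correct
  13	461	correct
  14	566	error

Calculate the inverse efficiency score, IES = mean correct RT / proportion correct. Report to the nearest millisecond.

741 ms

Correct trials (n=11): 680, 628, 474, 636, 561, 445, 642, 573, 608, 694, 461
Mean correct RT = 6402/11 = 582.0000 ms
Proportion correct = 11/14
IES = 582.0000 / (11/14) = 740.727 ms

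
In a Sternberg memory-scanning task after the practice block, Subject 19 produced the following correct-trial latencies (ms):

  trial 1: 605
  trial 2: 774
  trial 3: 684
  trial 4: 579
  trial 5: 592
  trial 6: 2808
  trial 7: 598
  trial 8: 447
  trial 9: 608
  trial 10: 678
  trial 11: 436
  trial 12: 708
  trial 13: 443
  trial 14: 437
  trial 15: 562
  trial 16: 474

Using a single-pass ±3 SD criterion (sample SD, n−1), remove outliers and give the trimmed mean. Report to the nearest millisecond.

575 ms

n = 16, ΣRT = 11433, M = 714.562
Σ(x−M)² = 4839791.94; s = √(4839791.94/15) = 568.025
Cutoffs: 714.562 ± 3·568.025 → [-989.5, 2418.6]
Outside: 2808 → excluded.
Retained (n=15): Σ = 8625, mean = 8625/15 = 575.000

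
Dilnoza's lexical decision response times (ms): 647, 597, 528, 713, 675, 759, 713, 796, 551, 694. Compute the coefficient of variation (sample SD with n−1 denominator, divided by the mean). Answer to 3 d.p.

n = 10, Σ = 6673, M = 667.3000
Σ(x−M)² = 68206.100; s = √(68206.100/9) = 87.0543
CV = 87.0543 / 667.3000 = 0.13046

0.130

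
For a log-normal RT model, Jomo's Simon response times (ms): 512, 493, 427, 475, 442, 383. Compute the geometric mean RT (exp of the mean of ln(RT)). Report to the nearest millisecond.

453 ms

ln(RT): 6.2383, 6.2005, 6.0568, 6.1633, 6.0913, 5.9480
Mean ln(RT) = 36.6983/6 = 6.11638
Geometric mean = exp(6.11638) = 453.22 ms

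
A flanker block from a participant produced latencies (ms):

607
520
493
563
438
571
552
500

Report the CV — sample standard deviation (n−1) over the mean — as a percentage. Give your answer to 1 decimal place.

10.1%

n = 8, Σ = 4244, M = 530.5000
Σ(x−M)² = 20014.000; s = √(20014.000/7) = 53.4710
CV = 53.4710 / 530.5000 = 0.10079 = 10.079%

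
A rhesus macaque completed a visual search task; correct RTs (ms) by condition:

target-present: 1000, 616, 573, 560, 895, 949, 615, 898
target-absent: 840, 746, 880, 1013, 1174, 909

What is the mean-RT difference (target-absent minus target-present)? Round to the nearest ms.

M(target-present) = 6106/8 = 763.250
M(target-absent) = 5562/6 = 927.000
Difference = 927.000 − 763.250 = 163.750 ms

164 ms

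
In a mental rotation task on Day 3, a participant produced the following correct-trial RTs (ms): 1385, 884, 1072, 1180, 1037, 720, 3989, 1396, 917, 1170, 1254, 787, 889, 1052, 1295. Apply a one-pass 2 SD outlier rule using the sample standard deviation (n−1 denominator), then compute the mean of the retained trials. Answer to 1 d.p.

n = 15, ΣRT = 19027, M = 1268.467
Σ(x−M)² = 8536579.73; s = √(8536579.73/14) = 780.869
Cutoffs: 1268.467 ± 2·780.869 → [-293.3, 2830.2]
Outside: 3989 → excluded.
Retained (n=14): Σ = 15038, mean = 15038/14 = 1074.143

1074.1 ms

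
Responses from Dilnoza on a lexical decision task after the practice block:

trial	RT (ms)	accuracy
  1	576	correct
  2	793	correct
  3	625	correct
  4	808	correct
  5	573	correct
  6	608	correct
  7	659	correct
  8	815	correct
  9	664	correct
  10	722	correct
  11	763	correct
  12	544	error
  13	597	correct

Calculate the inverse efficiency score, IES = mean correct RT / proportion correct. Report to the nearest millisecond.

741 ms

Correct trials (n=12): 576, 793, 625, 808, 573, 608, 659, 815, 664, 722, 763, 597
Mean correct RT = 8203/12 = 683.5833 ms
Proportion correct = 12/13
IES = 683.5833 / (12/13) = 740.549 ms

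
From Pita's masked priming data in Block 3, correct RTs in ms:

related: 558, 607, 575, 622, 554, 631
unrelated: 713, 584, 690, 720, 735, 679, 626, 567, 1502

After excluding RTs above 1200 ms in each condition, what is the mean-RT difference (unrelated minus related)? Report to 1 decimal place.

73.1 ms

unrelated: exclude 1502
M(related) = 3547/6 = 591.167
M(unrelated) = 5314/8 = 664.250
Difference = 664.250 − 591.167 = 73.083 ms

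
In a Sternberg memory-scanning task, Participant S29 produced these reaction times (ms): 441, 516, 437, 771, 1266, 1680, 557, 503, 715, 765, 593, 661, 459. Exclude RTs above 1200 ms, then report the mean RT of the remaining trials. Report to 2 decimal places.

Excluded: 1266, 1680
Retained (n=11): Σ = 6418
Mean = 6418/11 = 583.4545

583.45 ms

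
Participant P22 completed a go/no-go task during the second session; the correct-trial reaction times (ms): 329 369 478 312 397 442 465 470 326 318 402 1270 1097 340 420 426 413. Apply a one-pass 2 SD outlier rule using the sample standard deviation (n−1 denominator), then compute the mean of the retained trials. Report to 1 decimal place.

393.8 ms

n = 17, ΣRT = 8274, M = 486.706
Σ(x−M)² = 1162681.53; s = √(1162681.53/16) = 269.569
Cutoffs: 486.706 ± 2·269.569 → [-52.4, 1025.8]
Outside: 1097, 1270 → excluded.
Retained (n=15): Σ = 5907, mean = 5907/15 = 393.800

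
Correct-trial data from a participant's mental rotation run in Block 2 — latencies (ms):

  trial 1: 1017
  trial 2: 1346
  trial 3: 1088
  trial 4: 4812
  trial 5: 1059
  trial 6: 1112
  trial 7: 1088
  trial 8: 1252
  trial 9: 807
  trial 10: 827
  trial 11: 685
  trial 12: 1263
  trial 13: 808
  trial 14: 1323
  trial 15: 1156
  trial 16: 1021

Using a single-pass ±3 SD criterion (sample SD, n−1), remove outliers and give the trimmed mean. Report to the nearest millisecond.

n = 16, ΣRT = 20664, M = 1291.500
Σ(x−M)² = 13788352.00; s = √(13788352.00/15) = 958.761
Cutoffs: 1291.500 ± 3·958.761 → [-1584.8, 4167.8]
Outside: 4812 → excluded.
Retained (n=15): Σ = 15852, mean = 15852/15 = 1056.800

1057 ms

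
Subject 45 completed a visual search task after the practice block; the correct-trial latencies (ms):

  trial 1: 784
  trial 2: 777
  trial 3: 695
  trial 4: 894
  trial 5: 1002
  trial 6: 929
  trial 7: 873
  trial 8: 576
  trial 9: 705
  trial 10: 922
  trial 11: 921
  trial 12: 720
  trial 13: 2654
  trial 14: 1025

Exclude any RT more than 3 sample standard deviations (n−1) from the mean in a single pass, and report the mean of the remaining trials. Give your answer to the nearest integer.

n = 14, ΣRT = 13477, M = 962.643
Σ(x−M)² = 3296149.21; s = √(3296149.21/13) = 503.537
Cutoffs: 962.643 ± 3·503.537 → [-548.0, 2473.3]
Outside: 2654 → excluded.
Retained (n=13): Σ = 10823, mean = 10823/13 = 832.538

833 ms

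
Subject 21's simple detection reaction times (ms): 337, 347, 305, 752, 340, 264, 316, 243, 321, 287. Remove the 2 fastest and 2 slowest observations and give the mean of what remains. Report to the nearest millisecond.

318 ms

Sorted: 243, 264, 287, 305, 316, 321, 337, 340, 347, 752
Drop lowest 2 (243, 264) and highest 2 (347, 752)
Remaining (n=6): Σ = 1906, mean = 1906/6 = 317.667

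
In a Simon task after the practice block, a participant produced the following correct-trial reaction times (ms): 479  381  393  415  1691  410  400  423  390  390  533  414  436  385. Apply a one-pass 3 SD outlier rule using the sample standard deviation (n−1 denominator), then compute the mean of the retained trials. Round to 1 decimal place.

419.2 ms

n = 14, ΣRT = 7140, M = 510.000
Σ(x−M)² = 1524392.00; s = √(1524392.00/13) = 342.434
Cutoffs: 510.000 ± 3·342.434 → [-517.3, 1537.3]
Outside: 1691 → excluded.
Retained (n=13): Σ = 5449, mean = 5449/13 = 419.154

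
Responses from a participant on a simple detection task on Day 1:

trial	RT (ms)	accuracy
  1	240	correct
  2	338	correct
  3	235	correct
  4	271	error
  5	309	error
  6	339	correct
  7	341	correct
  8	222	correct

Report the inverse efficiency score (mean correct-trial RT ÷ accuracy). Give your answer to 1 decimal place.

Correct trials (n=6): 240, 338, 235, 339, 341, 222
Mean correct RT = 1715/6 = 285.8333 ms
Proportion correct = 6/8
IES = 285.8333 / (6/8) = 381.111 ms

381.1 ms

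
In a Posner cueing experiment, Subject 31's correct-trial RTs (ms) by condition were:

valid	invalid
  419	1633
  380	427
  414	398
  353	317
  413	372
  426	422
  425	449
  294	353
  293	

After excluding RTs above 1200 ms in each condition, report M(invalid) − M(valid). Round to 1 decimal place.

11.5 ms

invalid: exclude 1633
M(valid) = 3417/9 = 379.667
M(invalid) = 2738/7 = 391.143
Difference = 391.143 − 379.667 = 11.476 ms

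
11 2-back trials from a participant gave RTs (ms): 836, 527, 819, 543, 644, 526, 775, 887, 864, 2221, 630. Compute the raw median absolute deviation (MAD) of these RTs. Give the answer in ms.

131 ms

Sorted: 526, 527, 543, 630, 644, 775, 819, 836, 864, 887, 2221 → median = 775
|x − 775|: 61, 248, 44, 232, 131, 249, 0, 112, 89, 1446, 145
Sorted deviations: 0, 44, 61, 89, 112, 131, 145, 232, 248, 249, 1446 → MAD = 131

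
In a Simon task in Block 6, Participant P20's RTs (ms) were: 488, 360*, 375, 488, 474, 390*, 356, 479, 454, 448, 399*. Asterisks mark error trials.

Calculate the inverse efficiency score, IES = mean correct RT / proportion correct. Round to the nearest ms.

Correct trials (n=8): 488, 375, 488, 474, 356, 479, 454, 448
Mean correct RT = 3562/8 = 445.2500 ms
Proportion correct = 8/11
IES = 445.2500 / (8/11) = 612.219 ms

612 ms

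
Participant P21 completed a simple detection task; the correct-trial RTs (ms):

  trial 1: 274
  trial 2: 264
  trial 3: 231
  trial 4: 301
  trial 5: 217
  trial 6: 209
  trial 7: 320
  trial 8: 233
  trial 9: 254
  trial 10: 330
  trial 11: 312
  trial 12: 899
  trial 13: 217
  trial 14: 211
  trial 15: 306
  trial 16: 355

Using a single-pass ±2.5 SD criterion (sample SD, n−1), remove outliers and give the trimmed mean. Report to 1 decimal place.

268.9 ms

n = 16, ΣRT = 4933, M = 308.312
Σ(x−M)² = 405519.44; s = √(405519.44/15) = 164.422
Cutoffs: 308.312 ± 2.5·164.422 → [-102.7, 719.4]
Outside: 899 → excluded.
Retained (n=15): Σ = 4034, mean = 4034/15 = 268.933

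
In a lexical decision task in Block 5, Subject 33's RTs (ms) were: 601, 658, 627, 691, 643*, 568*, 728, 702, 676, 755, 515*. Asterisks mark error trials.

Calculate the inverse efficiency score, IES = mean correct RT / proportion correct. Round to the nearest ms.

935 ms

Correct trials (n=8): 601, 658, 627, 691, 728, 702, 676, 755
Mean correct RT = 5438/8 = 679.7500 ms
Proportion correct = 8/11
IES = 679.7500 / (8/11) = 934.656 ms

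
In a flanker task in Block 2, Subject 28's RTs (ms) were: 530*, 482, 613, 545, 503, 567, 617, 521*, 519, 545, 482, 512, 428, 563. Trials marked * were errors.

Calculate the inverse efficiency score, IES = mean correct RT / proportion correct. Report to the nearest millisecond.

Correct trials (n=12): 482, 613, 545, 503, 567, 617, 519, 545, 482, 512, 428, 563
Mean correct RT = 6376/12 = 531.3333 ms
Proportion correct = 12/14
IES = 531.3333 / (12/14) = 619.889 ms

620 ms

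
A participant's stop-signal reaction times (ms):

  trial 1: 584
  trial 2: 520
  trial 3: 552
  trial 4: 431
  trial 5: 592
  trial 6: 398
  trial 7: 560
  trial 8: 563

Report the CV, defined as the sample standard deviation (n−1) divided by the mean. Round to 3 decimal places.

n = 8, Σ = 4200, M = 525.0000
Σ(x−M)² = 36358.000; s = √(36358.000/7) = 72.0694
CV = 72.0694 / 525.0000 = 0.13728

0.137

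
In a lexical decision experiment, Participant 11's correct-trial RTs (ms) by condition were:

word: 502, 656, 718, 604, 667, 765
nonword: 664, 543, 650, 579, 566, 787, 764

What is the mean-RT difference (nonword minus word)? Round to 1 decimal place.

-1.6 ms

M(word) = 3912/6 = 652.000
M(nonword) = 4553/7 = 650.429
Difference = 650.429 − 652.000 = -1.571 ms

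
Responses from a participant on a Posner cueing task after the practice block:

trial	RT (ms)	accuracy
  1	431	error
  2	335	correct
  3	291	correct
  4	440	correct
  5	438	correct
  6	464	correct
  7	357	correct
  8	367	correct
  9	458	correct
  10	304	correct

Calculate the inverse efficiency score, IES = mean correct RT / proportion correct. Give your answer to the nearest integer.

Correct trials (n=9): 335, 291, 440, 438, 464, 357, 367, 458, 304
Mean correct RT = 3454/9 = 383.7778 ms
Proportion correct = 9/10
IES = 383.7778 / (9/10) = 426.420 ms

426 ms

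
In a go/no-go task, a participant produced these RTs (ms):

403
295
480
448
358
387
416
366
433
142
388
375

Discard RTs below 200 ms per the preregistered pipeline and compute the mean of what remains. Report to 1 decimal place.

Excluded: 142
Retained (n=11): Σ = 4349
Mean = 4349/11 = 395.3636

395.4 ms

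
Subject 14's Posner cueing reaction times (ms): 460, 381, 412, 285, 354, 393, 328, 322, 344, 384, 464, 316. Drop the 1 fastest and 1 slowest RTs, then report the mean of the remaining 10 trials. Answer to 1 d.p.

369.4 ms

Sorted: 285, 316, 322, 328, 344, 354, 381, 384, 393, 412, 460, 464
Drop lowest 1 (285) and highest 1 (464)
Remaining (n=10): Σ = 3694, mean = 3694/10 = 369.400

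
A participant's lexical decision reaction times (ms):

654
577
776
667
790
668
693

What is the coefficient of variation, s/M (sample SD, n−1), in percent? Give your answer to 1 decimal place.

n = 7, Σ = 4825, M = 689.2857
Σ(x−M)² = 32479.429; s = √(32479.429/6) = 73.5747
CV = 73.5747 / 689.2857 = 0.10674 = 10.674%

10.7%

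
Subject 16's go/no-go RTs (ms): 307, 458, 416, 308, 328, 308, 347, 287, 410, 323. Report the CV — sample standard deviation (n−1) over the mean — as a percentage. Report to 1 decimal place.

n = 10, Σ = 3492, M = 349.2000
Σ(x−M)² = 30181.600; s = √(30181.600/9) = 57.9095
CV = 57.9095 / 349.2000 = 0.16583 = 16.583%

16.6%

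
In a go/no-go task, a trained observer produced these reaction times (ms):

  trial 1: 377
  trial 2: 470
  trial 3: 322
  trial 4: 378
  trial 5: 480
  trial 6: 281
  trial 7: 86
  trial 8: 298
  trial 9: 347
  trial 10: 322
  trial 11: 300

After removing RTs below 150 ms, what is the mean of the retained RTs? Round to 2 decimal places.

Excluded: 86
Retained (n=10): Σ = 3575
Mean = 3575/10 = 357.5000

357.50 ms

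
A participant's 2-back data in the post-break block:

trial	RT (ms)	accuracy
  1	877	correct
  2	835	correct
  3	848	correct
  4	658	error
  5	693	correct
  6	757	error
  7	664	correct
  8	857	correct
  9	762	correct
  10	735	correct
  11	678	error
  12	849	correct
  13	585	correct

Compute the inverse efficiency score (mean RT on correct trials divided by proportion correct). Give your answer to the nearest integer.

1002 ms

Correct trials (n=10): 877, 835, 848, 693, 664, 857, 762, 735, 849, 585
Mean correct RT = 7705/10 = 770.5000 ms
Proportion correct = 10/13
IES = 770.5000 / (10/13) = 1001.650 ms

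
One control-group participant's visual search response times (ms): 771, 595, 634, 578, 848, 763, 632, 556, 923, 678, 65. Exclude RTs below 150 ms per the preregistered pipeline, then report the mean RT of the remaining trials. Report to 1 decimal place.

Excluded: 65
Retained (n=10): Σ = 6978
Mean = 6978/10 = 697.8000

697.8 ms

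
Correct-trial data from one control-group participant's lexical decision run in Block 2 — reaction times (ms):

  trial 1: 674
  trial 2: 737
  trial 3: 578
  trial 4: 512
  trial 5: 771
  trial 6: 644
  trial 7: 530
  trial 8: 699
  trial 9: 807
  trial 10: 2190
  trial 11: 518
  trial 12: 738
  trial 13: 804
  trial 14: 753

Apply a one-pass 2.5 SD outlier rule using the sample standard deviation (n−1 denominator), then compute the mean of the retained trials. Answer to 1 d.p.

674.2 ms

n = 14, ΣRT = 10955, M = 782.500
Σ(x−M)² = 2273805.50; s = √(2273805.50/13) = 418.220
Cutoffs: 782.500 ± 2.5·418.220 → [-263.1, 1828.1]
Outside: 2190 → excluded.
Retained (n=13): Σ = 8765, mean = 8765/13 = 674.231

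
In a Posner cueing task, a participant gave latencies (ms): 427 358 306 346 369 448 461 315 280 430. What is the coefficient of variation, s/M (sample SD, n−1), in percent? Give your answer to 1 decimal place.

n = 10, Σ = 3740, M = 374.0000
Σ(x−M)² = 36996.000; s = √(36996.000/9) = 64.1145
CV = 64.1145 / 374.0000 = 0.17143 = 17.143%

17.1%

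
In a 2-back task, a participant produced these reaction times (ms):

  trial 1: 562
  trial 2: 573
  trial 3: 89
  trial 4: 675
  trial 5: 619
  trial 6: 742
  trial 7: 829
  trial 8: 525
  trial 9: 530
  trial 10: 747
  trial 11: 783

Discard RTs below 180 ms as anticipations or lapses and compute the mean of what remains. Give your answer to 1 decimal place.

Excluded: 89
Retained (n=10): Σ = 6585
Mean = 6585/10 = 658.5000

658.5 ms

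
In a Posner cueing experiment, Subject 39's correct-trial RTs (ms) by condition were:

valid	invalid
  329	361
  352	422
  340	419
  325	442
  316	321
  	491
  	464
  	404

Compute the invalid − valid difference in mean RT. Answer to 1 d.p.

83.1 ms

M(valid) = 1662/5 = 332.400
M(invalid) = 3324/8 = 415.500
Difference = 415.500 − 332.400 = 83.100 ms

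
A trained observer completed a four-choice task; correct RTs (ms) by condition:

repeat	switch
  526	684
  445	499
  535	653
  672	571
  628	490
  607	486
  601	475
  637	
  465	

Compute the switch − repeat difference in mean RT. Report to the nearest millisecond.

M(repeat) = 5116/9 = 568.444
M(switch) = 3858/7 = 551.143
Difference = 551.143 − 568.444 = -17.302 ms

-17 ms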